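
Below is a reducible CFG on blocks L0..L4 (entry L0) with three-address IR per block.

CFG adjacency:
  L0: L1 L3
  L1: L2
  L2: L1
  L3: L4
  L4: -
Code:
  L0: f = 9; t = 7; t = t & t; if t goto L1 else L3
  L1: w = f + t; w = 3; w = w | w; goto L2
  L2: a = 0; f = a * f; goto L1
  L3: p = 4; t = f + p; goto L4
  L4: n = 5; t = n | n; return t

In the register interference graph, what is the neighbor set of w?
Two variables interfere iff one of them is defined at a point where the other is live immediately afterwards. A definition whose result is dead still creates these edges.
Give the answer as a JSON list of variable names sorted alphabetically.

Answer: ["f", "t"]

Working:
Block summaries:
  L0: def={f,t} ue=∅
  L1: def={w} ue={f,t}
  L2: def={a,f} ue={f}
  L3: def={p,t} ue={f}
  L4: def={n,t} ue=∅

Backward fixpoint:
  L0: in=∅ out={f,t}
  L1: in={f,t} out={f,t}
  L2: in={f,t} out={f,t}
  L3: in={f} out=∅
  L4: in=∅ out=∅

Interference:
  a: {f,t}
  f: {a,p,t,w}
  n: ∅
  p: {f}
  t: {a,f,w}
  w: {f,t}

N(w) = ["f", "t"]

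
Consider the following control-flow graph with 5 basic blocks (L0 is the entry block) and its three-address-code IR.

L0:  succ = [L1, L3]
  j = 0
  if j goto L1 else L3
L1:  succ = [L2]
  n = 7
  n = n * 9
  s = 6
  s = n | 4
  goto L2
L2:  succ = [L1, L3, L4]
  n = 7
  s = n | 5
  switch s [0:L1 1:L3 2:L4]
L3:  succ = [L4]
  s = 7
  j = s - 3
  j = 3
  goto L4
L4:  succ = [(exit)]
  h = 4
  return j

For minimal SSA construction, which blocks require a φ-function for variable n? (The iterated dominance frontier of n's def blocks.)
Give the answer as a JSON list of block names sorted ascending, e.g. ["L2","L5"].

Answer: ["L1", "L3", "L4"]

Analysis:
idom tree: L1←L0 L2←L1 L3←L0 L4←L0
Dom at joins:
  L1: preds {L0,L2}: {L0} ∩ {L0,L1,L2} = {L0}; idom=L0
  L3: preds {L0,L2}: {L0} ∩ {L0,L1,L2} = {L0}; idom=L0
  L4: preds {L2,L3}: {L0,L1,L2} ∩ {L0,L3} = {L0}; idom=L0

DF walk-up:
  join L1 pred L0: · stop@L0
  join L1 pred L2: L2→L1 stop@L0
  join L3 pred L0: · stop@L0
  join L3 pred L2: L2→L1 stop@L0
  join L4 pred L2: L2→L1 stop@L0
  join L4 pred L3: L3 stop@L0
  L0: DF=∅
  L1: DF={L1,L3,L4}
  L2: DF={L1,L3,L4}
  L3: DF={L4}
  L4: DF=∅

φ for n: defs {L1,L2}
  DF⁺ = {L1,L3,L4}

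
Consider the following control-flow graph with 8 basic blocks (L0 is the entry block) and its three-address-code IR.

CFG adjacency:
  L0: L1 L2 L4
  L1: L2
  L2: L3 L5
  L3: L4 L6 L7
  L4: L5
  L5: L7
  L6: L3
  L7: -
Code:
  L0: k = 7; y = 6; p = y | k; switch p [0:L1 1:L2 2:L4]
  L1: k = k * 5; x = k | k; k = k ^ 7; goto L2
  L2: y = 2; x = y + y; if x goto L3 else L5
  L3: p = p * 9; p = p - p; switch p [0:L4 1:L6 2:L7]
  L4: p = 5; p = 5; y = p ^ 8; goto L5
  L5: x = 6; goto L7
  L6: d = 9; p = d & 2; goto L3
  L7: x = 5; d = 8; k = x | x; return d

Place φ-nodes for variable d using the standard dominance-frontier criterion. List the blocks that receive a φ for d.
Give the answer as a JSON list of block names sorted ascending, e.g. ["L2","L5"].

Answer: ["L3", "L4", "L5", "L7"]

Analysis:
idom tree: L1←L0 L2←L0 L3←L2 L4←L0 L5←L0 L6←L3 L7←L0
Join-block Dom:
  L2: preds {L0,L1}: {L0} ∩ {L0,L1} = {L0}; idom=L0
  L3: preds {L2,L6}: {L0,L2} ∩ {L0,L2,L3,L6} = {L0,L2}; idom=L2
  L4: preds {L0,L3}: {L0} ∩ {L0,L2,L3} = {L0}; idom=L0
  L5: preds {L2,L4}: {L0,L2} ∩ {L0,L4} = {L0}; idom=L0
  L7: preds {L3,L5}: {L0,L2,L3} ∩ {L0,L5} = {L0}; idom=L0

Frontier:
  L2←L0: walk · to L0
  L2←L1: walk L1 to L0
  L3←L2: walk · to L2
  L3←L6: walk L6→L3 to L2
  L4←L0: walk · to L0
  L4←L3: walk L3→L2 to L0
  L5←L2: walk L2 to L0
  L5←L4: walk L4 to L0
  L7←L3: walk L3→L2 to L0
  L7←L5: walk L5 to L0
  L0: DF=∅
  L1: DF={L2}
  L2: DF={L4,L5,L7}
  L3: DF={L3,L4,L7}
  L4: DF={L5}
  L5: DF={L7}
  L6: DF={L3}
  L7: DF=∅

φ for d: defs {L6,L7}
  DF⁺ = {L3,L4,L5,L7}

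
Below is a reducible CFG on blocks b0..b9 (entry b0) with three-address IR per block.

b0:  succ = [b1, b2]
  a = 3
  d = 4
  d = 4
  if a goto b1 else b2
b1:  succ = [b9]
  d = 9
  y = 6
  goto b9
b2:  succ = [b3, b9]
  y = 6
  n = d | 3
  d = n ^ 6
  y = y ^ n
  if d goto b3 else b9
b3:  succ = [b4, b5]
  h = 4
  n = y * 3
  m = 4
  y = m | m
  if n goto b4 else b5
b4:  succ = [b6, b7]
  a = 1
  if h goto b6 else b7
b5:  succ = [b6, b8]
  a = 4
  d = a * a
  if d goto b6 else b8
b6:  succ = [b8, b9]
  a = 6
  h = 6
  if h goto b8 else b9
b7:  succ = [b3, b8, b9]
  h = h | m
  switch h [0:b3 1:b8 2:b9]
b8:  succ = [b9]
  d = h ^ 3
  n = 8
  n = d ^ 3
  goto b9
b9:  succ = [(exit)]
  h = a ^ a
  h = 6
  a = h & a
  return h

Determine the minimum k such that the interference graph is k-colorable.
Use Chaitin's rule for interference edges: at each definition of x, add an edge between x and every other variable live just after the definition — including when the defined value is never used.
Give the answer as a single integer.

Answer: 5

Derivation:
Block summaries:
  b0: {a,d} / ∅
  b1: {d,y} / ∅
  b2: {d,n,y} / {d}
  b3: {h,m,n,y} / {y}
  b4: {a} / {h}
  b5: {a,d} / ∅
  b6: {a,h} / ∅
  b7: {h} / {h,m}
  b8: {d,n} / {h}
  b9: {a,h} / {a}

Backward fixpoint:
  b0: in=∅ out={a,d}
  b1: in={a} out={a}
  b2: in={a,d} out={a,y}
  b3: in={y} out={h,m,y}
  b4: in={h,m,y} out={a,h,m,y}
  b5: in={h} out={a,h}
  b6: in=∅ out={a,h}
  b7: in={a,h,m,y} out={a,h,y}
  b8: in={a,h} out={a}
  b9: in={a} out=∅

Interference:
  a: {d,h,m,n,y}
  d: {a,h,n,y}
  h: {a,d,m,n,y}
  m: {a,h,n,y}
  n: {a,d,h,m,y}
  y: {a,d,h,m,n}

Colouring:
  lower bound: {a,d,h,n,y} mutually conflict ⇒ χ ≥ 5
  5-colouring: c0={a}  c1={h}  c2={n}  c3={y}  c4={d,m}
  χ = 5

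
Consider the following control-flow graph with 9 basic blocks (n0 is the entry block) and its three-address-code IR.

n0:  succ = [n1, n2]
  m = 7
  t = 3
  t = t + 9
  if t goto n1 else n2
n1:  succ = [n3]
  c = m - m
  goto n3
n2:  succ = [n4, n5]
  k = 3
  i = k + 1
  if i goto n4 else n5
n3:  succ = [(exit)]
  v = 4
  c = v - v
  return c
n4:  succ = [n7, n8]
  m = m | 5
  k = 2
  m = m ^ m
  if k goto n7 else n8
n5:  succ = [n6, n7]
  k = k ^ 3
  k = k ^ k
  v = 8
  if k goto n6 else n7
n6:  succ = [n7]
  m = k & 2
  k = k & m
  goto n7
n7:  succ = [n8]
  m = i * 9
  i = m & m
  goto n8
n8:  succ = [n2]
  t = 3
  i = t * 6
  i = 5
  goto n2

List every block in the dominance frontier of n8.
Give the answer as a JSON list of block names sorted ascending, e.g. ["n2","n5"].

idom tree: n1←n0 n2←n0 n3←n1 n4←n2 n5←n2 n6←n5 n7←n2 n8←n2
Dom∩ at merges:
  n2: preds {n0,n8}: {n0} ∩ {n0,n2,n8} = {n0}; idom=n0
  n7: preds {n4,n5,n6}: {n0,n2,n4} ∩ {n0,n2,n5} ∩ {n0,n2,n5,n6} = {n0,n2}; idom=n2
  n8: preds {n4,n7}: {n0,n2,n4} ∩ {n0,n2,n7} = {n0,n2}; idom=n2

Frontier:
  join n2 pred n0: · stop@n0
  join n2 pred n8: n8→n2 stop@n0
  join n7 pred n4: n4 stop@n2
  join n7 pred n5: n5 stop@n2
  join n7 pred n6: n6→n5 stop@n2
  join n8 pred n4: n4 stop@n2
  join n8 pred n7: n7 stop@n2
  DF(n0)=∅
  DF(n1)=∅
  DF(n2)={n2}
  DF(n3)=∅
  DF(n4)={n7,n8}
  DF(n5)={n7}
  DF(n6)={n7}
  DF(n7)={n8}
  DF(n8)={n2}

DF(n8) = ["n2"]

Answer: ["n2"]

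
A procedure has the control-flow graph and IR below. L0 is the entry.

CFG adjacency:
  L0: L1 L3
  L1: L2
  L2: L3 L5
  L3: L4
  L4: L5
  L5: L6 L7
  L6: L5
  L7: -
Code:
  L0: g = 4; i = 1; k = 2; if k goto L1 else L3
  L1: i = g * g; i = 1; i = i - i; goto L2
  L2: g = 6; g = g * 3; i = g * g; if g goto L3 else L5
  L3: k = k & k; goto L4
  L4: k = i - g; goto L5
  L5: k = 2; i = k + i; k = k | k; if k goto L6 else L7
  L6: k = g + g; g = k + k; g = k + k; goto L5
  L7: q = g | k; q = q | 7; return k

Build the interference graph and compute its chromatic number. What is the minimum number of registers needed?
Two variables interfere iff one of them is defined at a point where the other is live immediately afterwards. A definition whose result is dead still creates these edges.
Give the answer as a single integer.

Answer: 3

Analysis:
Block summaries:
  L0: {g,i,k} / ∅
  L1: {i} / {g}
  L2: {g,i} / ∅
  L3: {k} / {k}
  L4: {k} / {g,i}
  L5: {i,k} / {i}
  L6: {g,k} / {g}
  L7: {q} / {g,k}

Liveness:
  live L0: ∅→{g,i,k}
  live L1: {g,k}→{k}
  live L2: {k}→{g,i,k}
  live L3: {g,i,k}→{g,i}
  live L4: {g,i}→{g,i}
  live L5: {g,i}→{g,i,k}
  live L6: {g,i}→{g,i}
  live L7: {g,k}→∅

Conflict graph:
  g — {i,k}
  i — {g,k}
  k — {g,i,q}
  q — {k}

Colouring:
  clique {g,i,k} ⇒ need ≥ 3
  3-colouring: R0={k}  R1={g,q}  R2={i}
  χ = 3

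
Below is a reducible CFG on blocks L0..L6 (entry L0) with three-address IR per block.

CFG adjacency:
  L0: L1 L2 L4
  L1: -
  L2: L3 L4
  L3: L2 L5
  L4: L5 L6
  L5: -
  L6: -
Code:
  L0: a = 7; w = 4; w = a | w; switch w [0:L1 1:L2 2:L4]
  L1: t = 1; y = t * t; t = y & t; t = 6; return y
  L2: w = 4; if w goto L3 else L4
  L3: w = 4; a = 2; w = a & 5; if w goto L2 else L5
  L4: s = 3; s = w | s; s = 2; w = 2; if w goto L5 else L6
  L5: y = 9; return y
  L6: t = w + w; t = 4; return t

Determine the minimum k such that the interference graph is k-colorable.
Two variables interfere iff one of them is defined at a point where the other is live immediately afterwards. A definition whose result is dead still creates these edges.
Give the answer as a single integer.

Answer: 2

Analysis:
def/use:
  L0: def={a,w} ue=∅
  L1: def={t,y} ue=∅
  L2: def={w} ue=∅
  L3: def={a,w} ue=∅
  L4: def={s,w} ue={w}
  L5: def={y} ue=∅
  L6: def={t} ue={w}

Live sets:
  live L0: ∅→{w}
  live L1: ∅→∅
  live L2: ∅→{w}
  live L3: ∅→∅
  live L4: {w}→{w}
  live L5: ∅→∅
  live L6: {w}→∅

Interfere edges:
  a↔{w}
  s↔{w}
  t↔{y}
  w↔{a,s}
  y↔{t}

Colouring:
  lower bound: {a,w} mutually conflict ⇒ χ ≥ 2
  assign a→r1 s→r1 t→r0 w→r0 y→r1 — no edge inside a register ⇒ χ ≤ 2
  χ = 2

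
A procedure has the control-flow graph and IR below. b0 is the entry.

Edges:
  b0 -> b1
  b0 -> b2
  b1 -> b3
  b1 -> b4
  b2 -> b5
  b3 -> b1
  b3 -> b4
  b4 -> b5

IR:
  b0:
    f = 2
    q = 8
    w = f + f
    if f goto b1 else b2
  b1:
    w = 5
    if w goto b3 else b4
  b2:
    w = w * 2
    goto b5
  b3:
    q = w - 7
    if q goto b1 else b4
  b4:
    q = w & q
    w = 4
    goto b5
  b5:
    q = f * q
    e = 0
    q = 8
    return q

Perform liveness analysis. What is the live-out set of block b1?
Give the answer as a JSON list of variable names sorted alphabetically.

Per-block:
  b0 def {f,q,w} use ∅
  b1 def {w} use ∅
  b2 def {w} use {w}
  b3 def {q} use {w}
  b4 def {q,w} use {q,w}
  b5 def {e,q} use {f,q}

Live sets:
  b0: in=∅ out={f,q,w}
  b1: in={f,q} out={f,q,w}
  b2: in={f,q,w} out={f,q}
  b3: in={f,w} out={f,q,w}
  b4: in={f,q,w} out={f,q}
  b5: in={f,q} out=∅

live-out(b1) = ["f", "q", "w"]

Answer: ["f", "q", "w"]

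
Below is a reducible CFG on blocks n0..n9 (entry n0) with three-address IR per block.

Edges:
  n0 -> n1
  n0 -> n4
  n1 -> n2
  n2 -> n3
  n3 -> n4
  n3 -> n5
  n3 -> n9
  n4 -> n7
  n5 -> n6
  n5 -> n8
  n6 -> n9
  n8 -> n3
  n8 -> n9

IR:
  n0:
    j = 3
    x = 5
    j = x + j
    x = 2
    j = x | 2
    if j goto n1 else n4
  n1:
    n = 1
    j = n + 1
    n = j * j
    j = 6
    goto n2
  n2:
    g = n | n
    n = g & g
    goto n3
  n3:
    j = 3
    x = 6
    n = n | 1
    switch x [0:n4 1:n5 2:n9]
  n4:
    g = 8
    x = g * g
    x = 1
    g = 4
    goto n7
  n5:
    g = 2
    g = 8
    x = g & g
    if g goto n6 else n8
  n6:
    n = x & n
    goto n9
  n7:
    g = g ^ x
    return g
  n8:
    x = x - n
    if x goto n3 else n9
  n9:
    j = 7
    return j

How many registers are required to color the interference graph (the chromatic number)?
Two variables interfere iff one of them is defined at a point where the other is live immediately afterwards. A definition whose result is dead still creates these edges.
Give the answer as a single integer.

Block summaries:
  n0: {j,x} / ∅
  n1: {j,n} / ∅
  n2: {g,n} / {n}
  n3: {j,n,x} / {n}
  n4: {g,x} / ∅
  n5: {g,x} / ∅
  n6: {n} / {n,x}
  n7: {g} / {g,x}
  n8: {x} / {n,x}
  n9: {j} / ∅

Backward fixpoint:
  n0: in=∅ out=∅
  n1: in=∅ out={n}
  n2: in={n} out={n}
  n3: in={n} out={n}
  n4: in=∅ out={g,x}
  n5: in={n} out={n,x}
  n6: in={n,x} out=∅
  n7: in={g,x} out=∅
  n8: in={n,x} out={n}
  n9: in=∅ out=∅

Interfere edges:
  g↔{n,x}
  j↔{n,x}
  n↔{g,j,x}
  x↔{g,j,n}

Colouring:
  lower bound: {g,n,x} mutually conflict ⇒ χ ≥ 3
  3-colouring: r0={n}  r1={x}  r2={g,j}
  χ = 3

Answer: 3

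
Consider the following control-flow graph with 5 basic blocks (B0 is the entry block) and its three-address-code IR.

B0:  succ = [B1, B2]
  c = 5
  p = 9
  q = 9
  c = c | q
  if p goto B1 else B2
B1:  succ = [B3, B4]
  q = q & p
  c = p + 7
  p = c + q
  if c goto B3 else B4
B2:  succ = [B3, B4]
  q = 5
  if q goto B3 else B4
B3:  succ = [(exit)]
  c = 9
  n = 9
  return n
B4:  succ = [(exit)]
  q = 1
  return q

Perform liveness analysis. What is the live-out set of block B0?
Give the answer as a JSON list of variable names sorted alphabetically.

def/use:
  B0 def {c,p,q} use ∅
  B1 def {c,p,q} use {p,q}
  B2 def {q} use ∅
  B3 def {c,n} use ∅
  B4 def {q} use ∅

Live sets:
  live B0: ∅→{p,q}
  live B1: {p,q}→∅
  live B2: ∅→∅
  live B3: ∅→∅
  live B4: ∅→∅

live-out(B0) = ["p", "q"]

Answer: ["p", "q"]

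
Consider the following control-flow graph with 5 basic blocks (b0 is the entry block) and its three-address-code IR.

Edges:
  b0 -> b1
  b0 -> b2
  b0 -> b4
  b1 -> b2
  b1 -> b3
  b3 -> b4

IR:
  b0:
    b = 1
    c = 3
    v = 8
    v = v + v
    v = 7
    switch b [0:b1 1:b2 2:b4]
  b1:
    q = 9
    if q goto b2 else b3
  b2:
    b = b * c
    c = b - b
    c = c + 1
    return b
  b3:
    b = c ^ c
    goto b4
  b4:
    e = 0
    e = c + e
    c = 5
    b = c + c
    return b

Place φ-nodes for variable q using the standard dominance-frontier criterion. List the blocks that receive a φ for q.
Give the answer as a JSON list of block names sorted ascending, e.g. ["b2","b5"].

idom tree: b1←b0 b2←b0 b3←b1 b4←b0
Join-block Dom:
  b2: preds {b0,b1}: {b0} ∩ {b0,b1} = {b0}; idom=b0
  b4: preds {b0,b3}: {b0} ∩ {b0,b1,b3} = {b0}; idom=b0

DF derivation:
  b2←b0: walk · to b0
  b2←b1: walk b1 to b0
  b4←b0: walk · to b0
  b4←b3: walk b3→b1 to b0
  b0 → ∅
  b1 → {b2,b4}
  b2 → ∅
  b3 → {b4}
  b4 → ∅

φ for q: defs {b1}
  DF⁺ = {b2,b4}

Answer: ["b2", "b4"]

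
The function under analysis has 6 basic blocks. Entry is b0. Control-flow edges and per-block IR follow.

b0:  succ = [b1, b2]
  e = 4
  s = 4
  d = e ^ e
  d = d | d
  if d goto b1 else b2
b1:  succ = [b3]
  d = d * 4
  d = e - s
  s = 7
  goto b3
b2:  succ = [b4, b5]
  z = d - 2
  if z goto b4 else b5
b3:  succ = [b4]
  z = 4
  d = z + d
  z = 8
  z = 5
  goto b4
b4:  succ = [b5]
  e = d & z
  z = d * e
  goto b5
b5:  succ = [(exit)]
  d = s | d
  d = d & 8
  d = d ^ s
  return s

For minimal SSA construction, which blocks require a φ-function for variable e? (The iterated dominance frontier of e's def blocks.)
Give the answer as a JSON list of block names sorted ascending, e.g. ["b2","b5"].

Answer: ["b5"]

Derivation:
idom tree: b1←b0 b2←b0 b3←b1 b4←b0 b5←b0
Dom at joins:
  b4: preds {b2,b3}: {b0,b2} ∩ {b0,b1,b3} = {b0}; idom=b0
  b5: preds {b2,b4}: {b0,b2} ∩ {b0,b4} = {b0}; idom=b0

DF derivation:
  join b4 pred b2: b2 stop@b0
  join b4 pred b3: b3→b1 stop@b0
  join b5 pred b2: b2 stop@b0
  join b5 pred b4: b4 stop@b0
  b0 → ∅
  b1 → {b4}
  b2 → {b4,b5}
  b3 → {b4}
  b4 → {b5}
  b5 → ∅

φ for e: defs {b0,b4}
  DF⁺ = {b5}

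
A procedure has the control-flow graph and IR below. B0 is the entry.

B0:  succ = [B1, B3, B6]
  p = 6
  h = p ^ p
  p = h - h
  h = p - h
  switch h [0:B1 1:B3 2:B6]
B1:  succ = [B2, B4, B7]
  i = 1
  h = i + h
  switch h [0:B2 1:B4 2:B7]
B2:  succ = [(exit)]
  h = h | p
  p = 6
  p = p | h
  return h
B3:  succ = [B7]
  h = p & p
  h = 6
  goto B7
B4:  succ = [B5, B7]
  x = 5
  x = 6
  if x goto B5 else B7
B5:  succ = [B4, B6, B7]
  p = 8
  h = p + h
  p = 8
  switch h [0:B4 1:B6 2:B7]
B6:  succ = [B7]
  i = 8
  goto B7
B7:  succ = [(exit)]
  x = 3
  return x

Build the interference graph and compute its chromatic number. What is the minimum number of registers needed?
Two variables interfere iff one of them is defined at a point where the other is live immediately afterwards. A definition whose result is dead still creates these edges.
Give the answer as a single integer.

Block summaries:
  B0 def {h,p} use ∅
  B1 def {h,i} use {h}
  B2 def {h,p} use {h,p}
  B3 def {h} use {p}
  B4 def {x} use ∅
  B5 def {h,p} use {h}
  B6 def {i} use ∅
  B7 def {x} use ∅

Liveness:
  live B0: ∅→{h,p}
  live B1: {h,p}→{h,p}
  live B2: {h,p}→∅
  live B3: {p}→∅
  live B4: {h}→{h}
  live B5: {h}→{h}
  live B6: ∅→∅
  live B7: ∅→∅

Interfere edges:
  h — {i,p,x}
  i — {h,p}
  p — {h,i}
  x — {h}

Colouring:
  {h,i,p} pairwise interfere (3-clique) ⇒ χ ≥ 3
  assign h→R0 i→R1 p→R2 x→R1 — no edge inside a register ⇒ χ ≤ 3
  χ = 3

Answer: 3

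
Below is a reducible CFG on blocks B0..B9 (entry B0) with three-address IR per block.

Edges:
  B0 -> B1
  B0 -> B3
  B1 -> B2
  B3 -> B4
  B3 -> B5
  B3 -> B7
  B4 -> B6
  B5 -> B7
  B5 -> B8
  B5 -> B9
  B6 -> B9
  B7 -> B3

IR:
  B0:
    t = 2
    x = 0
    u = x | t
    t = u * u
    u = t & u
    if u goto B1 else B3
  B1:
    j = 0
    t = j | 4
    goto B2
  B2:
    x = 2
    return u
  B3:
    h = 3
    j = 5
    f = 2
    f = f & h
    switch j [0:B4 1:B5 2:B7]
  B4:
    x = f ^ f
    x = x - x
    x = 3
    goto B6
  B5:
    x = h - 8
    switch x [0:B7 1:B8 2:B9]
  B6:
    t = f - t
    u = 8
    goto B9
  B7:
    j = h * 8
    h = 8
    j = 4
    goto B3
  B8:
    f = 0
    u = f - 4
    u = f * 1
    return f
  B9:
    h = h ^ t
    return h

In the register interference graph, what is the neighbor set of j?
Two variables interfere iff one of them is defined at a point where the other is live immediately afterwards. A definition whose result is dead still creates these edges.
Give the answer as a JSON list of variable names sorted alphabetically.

Answer: ["f", "h", "t", "u"]

Derivation:
def/use:
  B0: {t,u,x} / ∅
  B1: {j,t} / ∅
  B2: {x} / {u}
  B3: {f,h,j} / ∅
  B4: {x} / {f}
  B5: {x} / {h}
  B6: {t,u} / {f,t}
  B7: {h,j} / {h}
  B8: {f,u} / ∅
  B9: {h} / {h,t}

Backward fixpoint:
  live B0: ∅→{t,u}
  live B1: {u}→{u}
  live B2: {u}→∅
  live B3: {t}→{f,h,t}
  live B4: {f,h,t}→{f,h,t}
  live B5: {h,t}→{h,t}
  live B6: {f,h,t}→{h,t}
  live B7: {h,t}→{t}
  live B8: ∅→∅
  live B9: {h,t}→∅

Interfere edges:
  f — {h,j,t,u,x}
  h — {f,j,t,u,x}
  j — {f,h,t,u}
  t — {f,h,j,u,x}
  u — {f,h,j,t,x}
  x — {f,h,t,u}

N(j) = ["f", "h", "t", "u"]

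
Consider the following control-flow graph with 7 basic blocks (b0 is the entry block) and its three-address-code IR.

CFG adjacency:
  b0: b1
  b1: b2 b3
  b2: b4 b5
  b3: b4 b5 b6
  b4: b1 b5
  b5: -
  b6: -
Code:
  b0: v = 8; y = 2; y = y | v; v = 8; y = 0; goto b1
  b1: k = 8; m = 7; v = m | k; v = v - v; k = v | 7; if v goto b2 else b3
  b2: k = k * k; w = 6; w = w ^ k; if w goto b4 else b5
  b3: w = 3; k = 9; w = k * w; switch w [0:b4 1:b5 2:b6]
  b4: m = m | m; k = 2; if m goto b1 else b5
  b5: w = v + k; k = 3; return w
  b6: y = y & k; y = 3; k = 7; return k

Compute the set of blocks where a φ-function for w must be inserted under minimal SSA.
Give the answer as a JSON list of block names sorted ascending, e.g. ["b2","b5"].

Answer: ["b1", "b4", "b5"]

Derivation:
idom tree: b1←b0 b2←b1 b3←b1 b4←b1 b5←b1 b6←b3
Join-block Dom:
  b1: preds {b0,b4}: {b0} ∩ {b0,b1,b4} = {b0}; idom=b0
  b4: preds {b2,b3}: {b0,b1,b2} ∩ {b0,b1,b3} = {b0,b1}; idom=b1
  b5: preds {b2,b3,b4}: {b0,b1,b2} ∩ {b0,b1,b3} ∩ {b0,b1,b4} = {b0,b1}; idom=b1

DF walk-up:
  join b1 pred b0: · stop@b0
  join b1 pred b4: b4→b1 stop@b0
  join b4 pred b2: b2 stop@b1
  join b4 pred b3: b3 stop@b1
  join b5 pred b2: b2 stop@b1
  join b5 pred b3: b3 stop@b1
  join b5 pred b4: b4 stop@b1
  DF(b0)=∅
  DF(b1)={b1}
  DF(b2)={b4,b5}
  DF(b3)={b4,b5}
  DF(b4)={b1,b5}
  DF(b5)=∅
  DF(b6)=∅

φ for w: defs {b2,b3,b5}
  DF⁺ = {b1,b4,b5}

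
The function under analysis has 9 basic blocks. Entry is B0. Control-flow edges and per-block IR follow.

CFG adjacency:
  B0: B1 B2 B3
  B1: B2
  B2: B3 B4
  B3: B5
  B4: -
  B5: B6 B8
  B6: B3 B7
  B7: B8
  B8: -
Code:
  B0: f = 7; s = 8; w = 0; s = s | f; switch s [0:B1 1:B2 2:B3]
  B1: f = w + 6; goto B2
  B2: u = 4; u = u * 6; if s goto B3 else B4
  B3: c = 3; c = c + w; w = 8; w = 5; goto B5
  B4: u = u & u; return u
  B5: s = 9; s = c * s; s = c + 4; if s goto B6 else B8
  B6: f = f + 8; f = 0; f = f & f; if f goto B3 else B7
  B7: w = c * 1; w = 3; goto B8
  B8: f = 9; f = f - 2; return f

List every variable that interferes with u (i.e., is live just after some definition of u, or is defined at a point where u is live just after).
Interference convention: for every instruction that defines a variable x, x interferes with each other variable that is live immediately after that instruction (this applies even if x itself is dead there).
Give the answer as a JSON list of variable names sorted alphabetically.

Block summaries:
  B0: {f,s,w} / ∅
  B1: {f} / {w}
  B2: {u} / {s}
  B3: {c,w} / {w}
  B4: {u} / {u}
  B5: {s} / {c}
  B6: {f} / {f}
  B7: {w} / {c}
  B8: {f} / ∅

Backward fixpoint:
  live B0: ∅→{f,s,w}
  live B1: {s,w}→{f,s,w}
  live B2: {f,s,w}→{f,u,w}
  live B3: {f,w}→{c,f,w}
  live B4: {u}→∅
  live B5: {c,f,w}→{c,f,w}
  live B6: {c,f,w}→{c,f,w}
  live B7: {c}→∅
  live B8: ∅→∅

Conflict graph:
  c: {f,s,w}
  f: {c,s,u,w}
  s: {c,f,u,w}
  u: {f,s,w}
  w: {c,f,s,u}

N(u) = ["f", "s", "w"]

Answer: ["f", "s", "w"]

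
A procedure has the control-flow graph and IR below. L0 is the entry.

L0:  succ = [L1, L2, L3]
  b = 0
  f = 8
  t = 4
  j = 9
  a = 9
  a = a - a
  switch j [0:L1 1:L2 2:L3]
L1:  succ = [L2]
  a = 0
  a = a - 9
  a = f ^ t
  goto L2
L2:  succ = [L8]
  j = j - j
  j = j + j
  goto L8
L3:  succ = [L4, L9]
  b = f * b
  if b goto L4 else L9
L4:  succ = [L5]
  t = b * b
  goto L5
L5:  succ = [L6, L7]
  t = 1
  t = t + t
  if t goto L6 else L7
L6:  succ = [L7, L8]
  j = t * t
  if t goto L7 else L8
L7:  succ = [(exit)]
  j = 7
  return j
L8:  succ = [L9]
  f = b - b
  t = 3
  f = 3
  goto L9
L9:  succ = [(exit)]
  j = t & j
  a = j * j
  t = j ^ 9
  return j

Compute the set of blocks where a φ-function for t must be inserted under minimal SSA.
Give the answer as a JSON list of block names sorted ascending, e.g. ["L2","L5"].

idom tree: L1←L0 L2←L0 L3←L0 L4←L3 L5←L4 L6←L5 L7←L5 L8←L0 L9←L0
Join-block Dom:
  L2: preds {L0,L1}: {L0} ∩ {L0,L1} = {L0}; idom=L0
  L7: preds {L5,L6}: {L0,L3,L4,L5} ∩ {L0,L3,L4,L5,L6} = {L0,L3,L4,L5}; idom=L5
  L8: preds {L2,L6}: {L0,L2} ∩ {L0,L3,L4,L5,L6} = {L0}; idom=L0
  L9: preds {L3,L8}: {L0,L3} ∩ {L0,L8} = {L0}; idom=L0

DF derivation:
  L2←L0: walk · to L0
  L2←L1: walk L1 to L0
  L7←L5: walk · to L5
  L7←L6: walk L6 to L5
  L8←L2: walk L2 to L0
  L8←L6: walk L6→L5→L4→L3 to L0
  L9←L3: walk L3 to L0
  L9←L8: walk L8 to L0
  L0 → ∅
  L1 → {L2}
  L2 → {L8}
  L3 → {L8,L9}
  L4 → {L8}
  L5 → {L8}
  L6 → {L7,L8}
  L7 → ∅
  L8 → {L9}
  L9 → ∅

φ for t: defs {L0,L4,L5,L8,L9}
  DF⁺ = {L8,L9}

Answer: ["L8", "L9"]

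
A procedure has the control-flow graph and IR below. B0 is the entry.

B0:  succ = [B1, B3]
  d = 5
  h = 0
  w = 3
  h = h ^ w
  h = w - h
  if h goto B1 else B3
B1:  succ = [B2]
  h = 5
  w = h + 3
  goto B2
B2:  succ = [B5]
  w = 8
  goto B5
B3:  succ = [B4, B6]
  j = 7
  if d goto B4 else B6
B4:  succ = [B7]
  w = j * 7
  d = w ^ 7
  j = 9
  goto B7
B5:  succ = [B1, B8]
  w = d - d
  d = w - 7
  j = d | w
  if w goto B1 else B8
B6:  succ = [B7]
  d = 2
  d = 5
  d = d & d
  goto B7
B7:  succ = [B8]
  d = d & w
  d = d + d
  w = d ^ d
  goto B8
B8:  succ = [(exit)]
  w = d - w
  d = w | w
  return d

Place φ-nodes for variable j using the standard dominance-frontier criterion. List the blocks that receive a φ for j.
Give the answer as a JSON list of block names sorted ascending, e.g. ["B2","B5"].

Answer: ["B1", "B7", "B8"]

Analysis:
idom tree: B1←B0 B2←B1 B3←B0 B4←B3 B5←B2 B6←B3 B7←B3 B8←B0
Join-block Dom:
  B1: preds {B0,B5}: {B0} ∩ {B0,B1,B2,B5} = {B0}; idom=B0
  B7: preds {B4,B6}: {B0,B3,B4} ∩ {B0,B3,B6} = {B0,B3}; idom=B3
  B8: preds {B5,B7}: {B0,B1,B2,B5} ∩ {B0,B3,B7} = {B0}; idom=B0

DF walk-up:
  join B1 pred B0: · stop@B0
  join B1 pred B5: B5→B2→B1 stop@B0
  join B7 pred B4: B4 stop@B3
  join B7 pred B6: B6 stop@B3
  join B8 pred B5: B5→B2→B1 stop@B0
  join B8 pred B7: B7→B3 stop@B0
  DF(B0)=∅
  DF(B1)={B1,B8}
  DF(B2)={B1,B8}
  DF(B3)={B8}
  DF(B4)={B7}
  DF(B5)={B1,B8}
  DF(B6)={B7}
  DF(B7)={B8}
  DF(B8)=∅

φ for j: defs {B3,B4,B5}
  DF⁺ = {B1,B7,B8}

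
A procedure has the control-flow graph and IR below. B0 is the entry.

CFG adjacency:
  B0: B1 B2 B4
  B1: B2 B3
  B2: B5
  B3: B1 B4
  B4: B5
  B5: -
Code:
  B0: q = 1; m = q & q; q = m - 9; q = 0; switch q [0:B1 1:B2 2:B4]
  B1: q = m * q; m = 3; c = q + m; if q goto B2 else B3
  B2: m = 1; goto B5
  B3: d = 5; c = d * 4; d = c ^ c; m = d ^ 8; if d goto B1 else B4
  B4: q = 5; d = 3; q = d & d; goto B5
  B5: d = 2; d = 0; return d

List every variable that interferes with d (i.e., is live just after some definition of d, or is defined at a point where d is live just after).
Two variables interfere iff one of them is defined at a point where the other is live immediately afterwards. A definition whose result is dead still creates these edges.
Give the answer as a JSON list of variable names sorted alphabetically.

Answer: ["m", "q"]

Derivation:
Block summaries:
  B0 def {m,q} use ∅
  B1 def {c,m,q} use {m,q}
  B2 def {m} use ∅
  B3 def {c,d,m} use ∅
  B4 def {d,q} use ∅
  B5 def {d} use ∅

Live sets:
  B0 li=∅ lo={m,q}
  B1 li={m,q} lo={q}
  B2 li=∅ lo=∅
  B3 li={q} lo={m,q}
  B4 li=∅ lo=∅
  B5 li=∅ lo=∅

Interference:
  c↔{q}
  d↔{m,q}
  m↔{d,q}
  q↔{c,d,m}

N(d) = ["m", "q"]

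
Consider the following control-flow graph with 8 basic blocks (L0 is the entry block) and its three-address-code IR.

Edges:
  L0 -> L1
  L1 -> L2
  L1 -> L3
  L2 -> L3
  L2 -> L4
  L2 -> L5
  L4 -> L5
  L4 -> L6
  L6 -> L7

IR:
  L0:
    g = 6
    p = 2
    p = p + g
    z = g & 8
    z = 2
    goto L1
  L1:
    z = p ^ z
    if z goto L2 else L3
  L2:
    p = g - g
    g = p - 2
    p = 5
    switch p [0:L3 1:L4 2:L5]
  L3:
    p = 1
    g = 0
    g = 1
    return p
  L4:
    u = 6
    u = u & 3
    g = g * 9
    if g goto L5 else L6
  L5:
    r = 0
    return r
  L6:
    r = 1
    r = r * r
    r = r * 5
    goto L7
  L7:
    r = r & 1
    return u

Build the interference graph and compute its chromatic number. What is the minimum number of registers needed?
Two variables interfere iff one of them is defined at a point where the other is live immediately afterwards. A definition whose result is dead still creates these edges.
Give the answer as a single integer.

Answer: 3

Working:
def/use:
  L0: def={g,p,z} ue=∅
  L1: def={z} ue={p,z}
  L2: def={g,p} ue={g}
  L3: def={g,p} ue=∅
  L4: def={g,u} ue={g}
  L5: def={r} ue=∅
  L6: def={r} ue=∅
  L7: def={r} ue={r,u}

Liveness:
  L0 li=∅ lo={g,p,z}
  L1 li={g,p,z} lo={g}
  L2 li={g} lo={g}
  L3 li=∅ lo=∅
  L4 li={g} lo={u}
  L5 li=∅ lo=∅
  L6 li={u} lo={r,u}
  L7 li={r,u} lo=∅

Interfere edges:
  g: {p,u,z}
  p: {g,z}
  r: {u}
  u: {g,r}
  z: {g,p}

Registers:
  lower bound: {g,p,z} mutually conflict ⇒ χ ≥ 3
  assign g→r0 p→r1 r→r0 u→r1 z→r2 — no edge inside a register ⇒ χ ≤ 3
  χ = 3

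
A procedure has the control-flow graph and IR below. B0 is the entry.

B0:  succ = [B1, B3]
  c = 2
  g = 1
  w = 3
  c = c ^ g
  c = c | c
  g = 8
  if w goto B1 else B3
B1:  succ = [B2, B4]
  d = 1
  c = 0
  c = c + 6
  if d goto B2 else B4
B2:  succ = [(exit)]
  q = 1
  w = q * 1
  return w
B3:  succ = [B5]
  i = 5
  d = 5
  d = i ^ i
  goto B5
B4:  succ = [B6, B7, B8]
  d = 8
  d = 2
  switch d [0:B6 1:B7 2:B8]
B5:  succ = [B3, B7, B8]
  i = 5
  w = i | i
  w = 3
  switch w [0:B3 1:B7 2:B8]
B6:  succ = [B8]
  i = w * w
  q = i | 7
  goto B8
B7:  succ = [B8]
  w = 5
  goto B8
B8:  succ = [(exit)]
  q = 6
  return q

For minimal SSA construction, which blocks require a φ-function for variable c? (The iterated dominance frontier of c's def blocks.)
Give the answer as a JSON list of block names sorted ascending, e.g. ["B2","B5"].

Answer: ["B7", "B8"]

Working:
idom tree: B1←B0 B2←B1 B3←B0 B4←B1 B5←B3 B6←B4 B7←B0 B8←B0
Dom∩ at merges:
  B3: preds {B0,B5}: {B0} ∩ {B0,B3,B5} = {B0}; idom=B0
  B7: preds {B4,B5}: {B0,B1,B4} ∩ {B0,B3,B5} = {B0}; idom=B0
  B8: preds {B4,B5,B6,B7}: {B0,B1,B4} ∩ {B0,B3,B5} ∩ {B0,B1,B4,B6} ∩ {B0,B7} = {B0}; idom=B0

Frontier:
  join B3 pred B0: · stop@B0
  join B3 pred B5: B5→B3 stop@B0
  join B7 pred B4: B4→B1 stop@B0
  join B7 pred B5: B5→B3 stop@B0
  join B8 pred B4: B4→B1 stop@B0
  join B8 pred B5: B5→B3 stop@B0
  join B8 pred B6: B6→B4→B1 stop@B0
  join B8 pred B7: B7 stop@B0
  B0: DF=∅
  B1: DF={B7,B8}
  B2: DF=∅
  B3: DF={B3,B7,B8}
  B4: DF={B7,B8}
  B5: DF={B3,B7,B8}
  B6: DF={B8}
  B7: DF={B8}
  B8: DF=∅

φ for c: defs {B0,B1}
  DF⁺ = {B7,B8}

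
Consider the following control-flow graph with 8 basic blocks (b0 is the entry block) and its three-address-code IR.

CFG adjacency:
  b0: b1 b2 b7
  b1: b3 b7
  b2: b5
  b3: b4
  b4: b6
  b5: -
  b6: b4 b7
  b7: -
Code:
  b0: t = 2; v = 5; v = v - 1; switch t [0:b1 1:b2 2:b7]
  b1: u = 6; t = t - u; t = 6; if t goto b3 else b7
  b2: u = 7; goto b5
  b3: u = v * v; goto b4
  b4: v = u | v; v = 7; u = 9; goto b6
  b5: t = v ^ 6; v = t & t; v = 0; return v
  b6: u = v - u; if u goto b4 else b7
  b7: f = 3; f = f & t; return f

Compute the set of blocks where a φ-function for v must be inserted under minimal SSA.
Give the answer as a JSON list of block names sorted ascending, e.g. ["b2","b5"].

Answer: ["b4", "b7"]

Analysis:
idom tree: b1←b0 b2←b0 b3←b1 b4←b3 b5←b2 b6←b4 b7←b0
Join-block Dom:
  b4: preds {b3,b6}: {b0,b1,b3} ∩ {b0,b1,b3,b4,b6} = {b0,b1,b3}; idom=b3
  b7: preds {b0,b1,b6}: {b0} ∩ {b0,b1} ∩ {b0,b1,b3,b4,b6} = {b0}; idom=b0

DF derivation:
  b4←b3: walk · to b3
  b4←b6: walk b6→b4 to b3
  b7←b0: walk · to b0
  b7←b1: walk b1 to b0
  b7←b6: walk b6→b4→b3→b1 to b0
  DF(b0)=∅
  DF(b1)={b7}
  DF(b2)=∅
  DF(b3)={b7}
  DF(b4)={b4,b7}
  DF(b5)=∅
  DF(b6)={b4,b7}
  DF(b7)=∅

φ for v: defs {b0,b4,b5}
  DF⁺ = {b4,b7}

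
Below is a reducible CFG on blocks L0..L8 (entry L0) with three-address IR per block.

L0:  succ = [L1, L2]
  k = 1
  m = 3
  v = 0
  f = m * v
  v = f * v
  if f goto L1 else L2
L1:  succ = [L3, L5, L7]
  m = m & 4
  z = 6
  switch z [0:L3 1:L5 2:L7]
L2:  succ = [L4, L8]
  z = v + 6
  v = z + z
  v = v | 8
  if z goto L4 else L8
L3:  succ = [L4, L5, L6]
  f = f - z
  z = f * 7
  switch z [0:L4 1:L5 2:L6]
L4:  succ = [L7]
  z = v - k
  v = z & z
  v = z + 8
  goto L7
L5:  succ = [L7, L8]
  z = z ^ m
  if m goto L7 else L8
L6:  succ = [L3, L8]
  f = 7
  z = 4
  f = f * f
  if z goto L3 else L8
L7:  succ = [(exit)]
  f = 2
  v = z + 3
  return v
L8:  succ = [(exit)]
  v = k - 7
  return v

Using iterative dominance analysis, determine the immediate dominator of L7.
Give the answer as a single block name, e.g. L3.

Answer: L0

Derivation:
idom tree: L1←L0 L2←L0 L3←L1 L4←L0 L5←L1 L6←L3 L7←L0 L8←L0
Dom∩ at merges:
  L3: preds {L1,L6}: {L0,L1} ∩ {L0,L1,L3,L6} = {L0,L1}; idom=L1
  L4: preds {L2,L3}: {L0,L2} ∩ {L0,L1,L3} = {L0}; idom=L0
  L5: preds {L1,L3}: {L0,L1} ∩ {L0,L1,L3} = {L0,L1}; idom=L1
  L7: preds {L1,L4,L5}: {L0,L1} ∩ {L0,L4} ∩ {L0,L1,L5} = {L0}; idom=L0
  L8: preds {L2,L5,L6}: {L0,L2} ∩ {L0,L1,L5} ∩ {L0,L1,L3,L6} = {L0}; idom=L0

idom(L7) = L0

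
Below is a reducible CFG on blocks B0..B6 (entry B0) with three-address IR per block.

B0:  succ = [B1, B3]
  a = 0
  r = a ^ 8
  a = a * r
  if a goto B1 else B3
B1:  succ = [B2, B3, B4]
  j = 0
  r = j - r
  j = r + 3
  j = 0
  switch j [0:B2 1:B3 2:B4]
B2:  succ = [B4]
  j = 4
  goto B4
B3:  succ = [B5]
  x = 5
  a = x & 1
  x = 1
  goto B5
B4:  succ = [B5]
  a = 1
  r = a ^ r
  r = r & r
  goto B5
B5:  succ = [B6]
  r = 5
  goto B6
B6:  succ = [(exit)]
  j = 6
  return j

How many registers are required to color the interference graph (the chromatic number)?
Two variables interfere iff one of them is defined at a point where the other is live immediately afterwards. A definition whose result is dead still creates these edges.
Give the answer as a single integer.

Answer: 2

Derivation:
Block summaries:
  B0 def {a,r} use ∅
  B1 def {j,r} use {r}
  B2 def {j} use ∅
  B3 def {a,x} use ∅
  B4 def {a,r} use {r}
  B5 def {r} use ∅
  B6 def {j} use ∅

Liveness:
  B0: in=∅ out={r}
  B1: in={r} out={r}
  B2: in={r} out={r}
  B3: in=∅ out=∅
  B4: in={r} out=∅
  B5: in=∅ out=∅
  B6: in=∅ out=∅

Interfere edges:
  a↔{r}
  j↔{r}
  r↔{a,j}
  x↔∅

Colouring:
  lower bound: {a,r} mutually conflict ⇒ χ ≥ 2
  assign a→r1 j→r1 r→r0 x→r0 — no edge inside a register ⇒ χ ≤ 2
  χ = 2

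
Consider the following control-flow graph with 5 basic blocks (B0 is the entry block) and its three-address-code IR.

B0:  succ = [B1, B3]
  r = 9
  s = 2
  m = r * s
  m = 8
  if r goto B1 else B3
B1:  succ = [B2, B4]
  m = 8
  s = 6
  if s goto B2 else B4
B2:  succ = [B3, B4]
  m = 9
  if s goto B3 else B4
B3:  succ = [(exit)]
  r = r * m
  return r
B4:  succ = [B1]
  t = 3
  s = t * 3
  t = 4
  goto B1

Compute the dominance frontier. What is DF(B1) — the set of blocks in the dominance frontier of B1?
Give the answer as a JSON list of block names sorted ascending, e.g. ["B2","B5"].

Answer: ["B1", "B3"]

Analysis:
idom tree: B1←B0 B2←B1 B3←B0 B4←B1
Dom∩ at merges:
  B1: preds {B0,B4}: {B0} ∩ {B0,B1,B4} = {B0}; idom=B0
  B3: preds {B0,B2}: {B0} ∩ {B0,B1,B2} = {B0}; idom=B0
  B4: preds {B1,B2}: {B0,B1} ∩ {B0,B1,B2} = {B0,B1}; idom=B1

DF derivation:
  join B1 pred B0: · stop@B0
  join B1 pred B4: B4→B1 stop@B0
  join B3 pred B0: · stop@B0
  join B3 pred B2: B2→B1 stop@B0
  join B4 pred B1: · stop@B1
  join B4 pred B2: B2 stop@B1
  B0: DF=∅
  B1: DF={B1,B3}
  B2: DF={B3,B4}
  B3: DF=∅
  B4: DF={B1}

DF(B1) = ["B1", "B3"]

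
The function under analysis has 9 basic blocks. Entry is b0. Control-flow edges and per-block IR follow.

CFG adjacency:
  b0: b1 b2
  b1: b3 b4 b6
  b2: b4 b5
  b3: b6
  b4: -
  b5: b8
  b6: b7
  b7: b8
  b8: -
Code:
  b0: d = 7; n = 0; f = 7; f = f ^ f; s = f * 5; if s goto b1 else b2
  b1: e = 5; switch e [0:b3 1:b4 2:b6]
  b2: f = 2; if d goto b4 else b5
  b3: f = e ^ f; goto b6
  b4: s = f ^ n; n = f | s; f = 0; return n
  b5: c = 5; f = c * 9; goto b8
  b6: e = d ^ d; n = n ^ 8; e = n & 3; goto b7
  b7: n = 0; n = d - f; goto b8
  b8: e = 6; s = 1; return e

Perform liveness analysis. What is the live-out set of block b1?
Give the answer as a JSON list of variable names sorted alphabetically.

def/use:
  b0: def={d,f,n,s} ue=∅
  b1: def={e} ue=∅
  b2: def={f} ue={d}
  b3: def={f} ue={e,f}
  b4: def={f,n,s} ue={f,n}
  b5: def={c,f} ue=∅
  b6: def={e,n} ue={d,n}
  b7: def={n} ue={d,f}
  b8: def={e,s} ue=∅

Liveness:
  b0: in=∅ out={d,f,n}
  b1: in={d,f,n} out={d,e,f,n}
  b2: in={d,n} out={f,n}
  b3: in={d,e,f,n} out={d,f,n}
  b4: in={f,n} out=∅
  b5: in=∅ out=∅
  b6: in={d,f,n} out={d,f}
  b7: in={d,f} out=∅
  b8: in=∅ out=∅

live-out(b1) = ["d", "e", "f", "n"]

Answer: ["d", "e", "f", "n"]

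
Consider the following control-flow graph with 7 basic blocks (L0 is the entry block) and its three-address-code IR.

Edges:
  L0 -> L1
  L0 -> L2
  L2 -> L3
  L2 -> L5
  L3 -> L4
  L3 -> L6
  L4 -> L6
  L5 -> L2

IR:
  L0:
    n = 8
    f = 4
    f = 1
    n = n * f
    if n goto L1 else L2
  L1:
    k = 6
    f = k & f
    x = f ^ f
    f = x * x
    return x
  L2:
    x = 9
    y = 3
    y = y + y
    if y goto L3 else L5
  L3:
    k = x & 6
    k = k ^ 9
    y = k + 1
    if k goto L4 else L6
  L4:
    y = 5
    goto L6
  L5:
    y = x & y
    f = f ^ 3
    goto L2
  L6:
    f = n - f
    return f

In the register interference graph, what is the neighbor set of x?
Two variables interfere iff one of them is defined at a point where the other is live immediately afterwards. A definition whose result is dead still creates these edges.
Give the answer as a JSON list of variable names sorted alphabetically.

Block summaries:
  L0 def {f,n} use ∅
  L1 def {f,k,x} use {f}
  L2 def {x,y} use ∅
  L3 def {k,y} use {x}
  L4 def {y} use ∅
  L5 def {f,y} use {f,x,y}
  L6 def {f} use {f,n}

Backward fixpoint:
  live L0: ∅→{f,n}
  live L1: {f}→∅
  live L2: {f,n}→{f,n,x,y}
  live L3: {f,n,x}→{f,n}
  live L4: {f,n}→{f,n}
  live L5: {f,n,x,y}→{f,n}
  live L6: {f,n}→∅

Interfere edges:
  f↔{k,n,x,y}
  k↔{f,n,y}
  n↔{f,k,x,y}
  x↔{f,n,y}
  y↔{f,k,n,x}

N(x) = ["f", "n", "y"]

Answer: ["f", "n", "y"]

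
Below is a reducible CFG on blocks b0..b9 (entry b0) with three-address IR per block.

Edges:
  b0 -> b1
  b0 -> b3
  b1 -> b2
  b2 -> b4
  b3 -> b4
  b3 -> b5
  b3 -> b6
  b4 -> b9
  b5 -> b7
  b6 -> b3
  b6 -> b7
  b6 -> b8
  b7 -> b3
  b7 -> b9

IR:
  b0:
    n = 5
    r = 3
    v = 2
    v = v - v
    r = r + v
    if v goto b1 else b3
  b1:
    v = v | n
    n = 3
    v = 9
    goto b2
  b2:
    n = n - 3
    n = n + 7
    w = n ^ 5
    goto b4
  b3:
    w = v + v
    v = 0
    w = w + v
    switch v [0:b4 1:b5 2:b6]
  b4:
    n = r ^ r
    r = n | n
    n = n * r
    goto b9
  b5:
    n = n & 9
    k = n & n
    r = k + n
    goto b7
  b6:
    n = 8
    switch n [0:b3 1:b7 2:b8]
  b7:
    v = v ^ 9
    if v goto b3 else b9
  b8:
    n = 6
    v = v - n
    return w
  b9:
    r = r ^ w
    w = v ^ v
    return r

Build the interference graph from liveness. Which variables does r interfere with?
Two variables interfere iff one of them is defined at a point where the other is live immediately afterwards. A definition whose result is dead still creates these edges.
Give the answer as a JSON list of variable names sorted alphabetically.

Answer: ["n", "v", "w"]

Analysis:
Per-block:
  b0: {n,r,v} / ∅
  b1: {n,v} / {n,v}
  b2: {n,w} / {n}
  b3: {v,w} / {v}
  b4: {n,r} / {r}
  b5: {k,n,r} / {n}
  b6: {n} / ∅
  b7: {v} / {v}
  b8: {n,v} / {v,w}
  b9: {r,w} / {r,v,w}

Liveness:
  b0: in=∅ out={n,r,v}
  b1: in={n,r,v} out={n,r,v}
  b2: in={n,r,v} out={r,v,w}
  b3: in={n,r,v} out={n,r,v,w}
  b4: in={r,v,w} out={r,v,w}
  b5: in={n,v,w} out={n,r,v,w}
  b6: in={r,v,w} out={n,r,v,w}
  b7: in={n,r,v,w} out={n,r,v,w}
  b8: in={v,w} out=∅
  b9: in={r,v,w} out=∅

Interfere edges:
  k — {n,v,w}
  n — {k,r,v,w}
  r — {n,v,w}
  v — {k,n,r,w}
  w — {k,n,r,v}

N(r) = ["n", "v", "w"]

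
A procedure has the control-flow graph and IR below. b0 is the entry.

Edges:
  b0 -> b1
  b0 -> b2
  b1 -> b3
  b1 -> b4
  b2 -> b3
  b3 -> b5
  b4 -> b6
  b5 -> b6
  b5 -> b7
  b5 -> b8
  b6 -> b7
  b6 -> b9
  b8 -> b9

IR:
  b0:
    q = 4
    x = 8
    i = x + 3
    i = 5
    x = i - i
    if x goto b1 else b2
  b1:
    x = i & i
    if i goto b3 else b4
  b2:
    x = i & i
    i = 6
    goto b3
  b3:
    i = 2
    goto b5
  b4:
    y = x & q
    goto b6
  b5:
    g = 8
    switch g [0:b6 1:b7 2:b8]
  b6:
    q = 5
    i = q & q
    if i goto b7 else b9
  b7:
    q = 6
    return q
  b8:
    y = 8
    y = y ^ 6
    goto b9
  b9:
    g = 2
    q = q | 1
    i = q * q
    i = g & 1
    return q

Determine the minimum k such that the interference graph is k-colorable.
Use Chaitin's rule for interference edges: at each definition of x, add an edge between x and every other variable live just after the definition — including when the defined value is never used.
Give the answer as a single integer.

Answer: 3

Working:
def/use:
  b0: {i,q,x} / ∅
  b1: {x} / {i}
  b2: {i,x} / {i}
  b3: {i} / ∅
  b4: {y} / {q,x}
  b5: {g} / ∅
  b6: {i,q} / ∅
  b7: {q} / ∅
  b8: {y} / ∅
  b9: {g,i,q} / {q}

Live sets:
  b0: in=∅ out={i,q}
  b1: in={i,q} out={q,x}
  b2: in={i,q} out={q}
  b3: in={q} out={q}
  b4: in={q,x} out=∅
  b5: in={q} out={q}
  b6: in=∅ out={q}
  b7: in=∅ out=∅
  b8: in={q} out={q}
  b9: in={q} out=∅

Conflict graph:
  g↔{i,q}
  i↔{g,q,x}
  q↔{g,i,x,y}
  x↔{i,q}
  y↔{q}

Colouring:
  clique {g,i,q} ⇒ need ≥ 3
  assign g→R2 i→R1 q→R0 x→R2 y→R1 — no edge inside a register ⇒ χ ≤ 3
  χ = 3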